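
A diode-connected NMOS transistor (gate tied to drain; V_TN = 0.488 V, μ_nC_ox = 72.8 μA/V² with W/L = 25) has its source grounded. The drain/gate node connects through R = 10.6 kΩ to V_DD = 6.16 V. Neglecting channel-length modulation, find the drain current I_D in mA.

With gate tied to drain, V_GS = V_DS ≥ V_GS − V_TN, so the device is in saturation.
k_n = μ_nC_ox · (W/L) = 1.82 mA/V².
KCL at the drain: ½ k_n (V_GS − V_TN)² = (V_DD − V_GS)/R.
Let x = V_GS − 0.488. Then 9.65 x² + x − 5.672 = 0, giving x = 0.717 V (positive root), so V_GS = 1.2 V.
I_D = (V_DD − V_GS)/R = (6.16 − 1.2) / 10.6 = 0.467 mA.

I_D = 0.467 mA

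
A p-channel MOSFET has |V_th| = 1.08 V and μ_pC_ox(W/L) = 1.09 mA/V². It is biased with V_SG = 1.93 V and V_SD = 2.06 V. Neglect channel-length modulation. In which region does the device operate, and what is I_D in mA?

Saturation; I_D = 0.394 mA

V_ov = V_SG − |V_th| = 1.93 − 1.08 = 0.85 V.
Since V_SD = 2.06 V ≥ V_ov = 0.85 V, the device is in saturation.
I_D = ½ k_p V_ov² = 0.5 × 1.09 × 0.85² = 0.394 mA.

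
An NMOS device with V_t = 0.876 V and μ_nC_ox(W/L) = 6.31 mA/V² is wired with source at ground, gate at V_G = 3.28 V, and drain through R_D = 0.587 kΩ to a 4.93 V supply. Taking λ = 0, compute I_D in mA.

I_D = 7.45 mA

V_GS = V_G = 3.28 V, so V_ov = 3.28 − 0.876 = 2.4 V.
Assume saturation: I_D = ½ k_n V_ov² = 0.5 × 6.31 × 2.4² = 18.2 mA, giving V_DS = V_DD − I_D R_D = 4.93 − 18.2 × 0.587 = -5.77 V.
But -5.77 V < V_ov = 2.4 V, so the device is actually in triode.
In triode I_D = k_n[V_ov V_DS − ½ V_DS²] and I_D = (V_DD − V_DS)/R_D. Equating: 1.85 V_DS² − 9.904 V_DS + 4.93 = 0, giving V_DS = 0.555 V (the root below V_ov).
I_D = (4.93 − 0.555) / 0.587 = 7.45 mA.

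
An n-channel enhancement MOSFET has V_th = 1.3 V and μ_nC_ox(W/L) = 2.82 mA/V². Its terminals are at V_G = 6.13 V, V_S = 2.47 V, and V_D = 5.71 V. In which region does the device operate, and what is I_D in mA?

Saturation; I_D = 7.85 mA

V_GS = V_G − V_S = 6.13 − 2.47 = 3.66 V; V_DS = V_D − V_S = 5.71 − 2.47 = 3.24 V.
V_ov = V_GS − V_th = 3.66 − 1.3 = 2.36 V.
Since V_DS = 3.24 V ≥ V_ov = 2.36 V, the device is in saturation.
I_D = ½ k_n V_ov² = 0.5 × 2.82 × 2.36² = 7.85 mA.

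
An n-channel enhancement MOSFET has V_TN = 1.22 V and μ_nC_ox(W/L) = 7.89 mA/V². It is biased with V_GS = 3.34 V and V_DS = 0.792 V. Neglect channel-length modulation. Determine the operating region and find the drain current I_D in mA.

Triode; I_D = 10.8 mA

V_ov = V_GS − V_TN = 3.34 − 1.22 = 2.12 V.
Since V_DS = 0.792 V < V_ov = 2.12 V, the device is in the triode region.
I_D = k_n [V_ov · V_DS − ½ V_DS²] = 7.89 × [2.12 × 0.792 − 0.5 × 0.792²] = 10.8 mA.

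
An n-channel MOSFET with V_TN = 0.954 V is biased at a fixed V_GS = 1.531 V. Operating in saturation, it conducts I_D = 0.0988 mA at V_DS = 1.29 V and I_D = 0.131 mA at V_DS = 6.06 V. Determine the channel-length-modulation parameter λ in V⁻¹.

λ = 0.0749 V⁻¹

With V_GS fixed, I_D ∝ (1 + λ V_DS) in saturation, so I_D2/I_D1 = (1 + λ V_DS2)/(1 + λ V_DS1).
0.131/0.0988 = 1.326 = (1 + 6.06 λ)/(1 + 1.29 λ).
Solving: λ (I_D1 V_DS2 − I_D2 V_DS1) = I_D2 − I_D1, so λ = (0.131 − 0.0988) / (0.0988 × 6.06 − 0.131 × 1.29) = 0.0322 / 0.43 = 0.0749 V⁻¹.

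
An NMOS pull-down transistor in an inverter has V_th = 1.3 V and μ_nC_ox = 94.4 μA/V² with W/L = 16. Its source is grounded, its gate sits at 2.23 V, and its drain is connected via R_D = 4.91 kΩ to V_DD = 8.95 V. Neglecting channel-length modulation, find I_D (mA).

V_GS = V_G = 2.23 V, so V_ov = 2.23 − 1.3 = 0.93 V.
k_n = μ_nC_ox · (W/L) = 1.51 mA/V².
Assume saturation: I_D = ½ k_n V_ov² = 0.5 × 1.51 × 0.93² = 0.653 mA, giving V_DS = V_DD − I_D R_D = 8.95 − 0.653 × 4.91 = 5.74 V.
V_DS = 5.74 V ≥ V_ov = 0.93 V, confirming saturation.

I_D = 0.653 mA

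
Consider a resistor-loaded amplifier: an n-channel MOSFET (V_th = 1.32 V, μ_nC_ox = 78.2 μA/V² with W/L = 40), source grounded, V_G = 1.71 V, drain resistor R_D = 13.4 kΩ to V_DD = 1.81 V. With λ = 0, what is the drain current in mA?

V_GS = V_G = 1.71 V, so V_ov = 1.71 − 1.32 = 0.39 V.
k_n = μ_nC_ox · (W/L) = 3.128 mA/V².
Assume saturation: I_D = ½ k_n V_ov² = 0.5 × 3.128 × 0.39² = 0.238 mA, giving V_DS = V_DD − I_D R_D = 1.81 − 0.238 × 13.4 = -1.38 V.
But -1.38 V < V_ov = 0.39 V, so the device is actually in triode.
In triode I_D = k_n[V_ov V_DS − ½ V_DS²] and I_D = (V_DD − V_DS)/R_D. Equating: 21 V_DS² − 17.35 V_DS + 1.81 = 0, giving V_DS = 0.122 V (the root below V_ov).
I_D = (1.81 − 0.122) / 13.4 = 0.126 mA.

I_D = 0.126 mA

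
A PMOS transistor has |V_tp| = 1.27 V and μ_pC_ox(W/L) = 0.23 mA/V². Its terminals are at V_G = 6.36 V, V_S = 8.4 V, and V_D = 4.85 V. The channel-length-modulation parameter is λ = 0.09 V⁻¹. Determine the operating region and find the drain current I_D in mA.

V_SG = V_S − V_G = 8.4 − 6.36 = 2.04 V; V_SD = V_S − V_D = 8.4 − 4.85 = 3.55 V.
V_ov = V_SG − |V_tp| = 2.04 − 1.27 = 0.77 V.
Since V_SD = 3.55 V ≥ V_ov = 0.77 V, the device is in saturation.
I_D = ½ k_p V_ov² (1 + λ V_SD) = 0.5 × 0.23 × 0.77² × (1 + 0.09 × 3.55) = 0.09 mA.

Saturation; I_D = 0.0900 mA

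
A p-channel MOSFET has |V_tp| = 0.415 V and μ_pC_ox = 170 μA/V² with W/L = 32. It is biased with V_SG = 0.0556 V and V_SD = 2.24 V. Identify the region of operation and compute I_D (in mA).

V_SG = 0.0556 V < |V_tp| = 0.415 V, so the transistor is in cutoff.

Cutoff; I_D = 0 mA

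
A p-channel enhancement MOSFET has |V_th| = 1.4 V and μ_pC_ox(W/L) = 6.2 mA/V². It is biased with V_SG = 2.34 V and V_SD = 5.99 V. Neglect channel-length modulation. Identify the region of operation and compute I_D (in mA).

V_ov = V_SG − |V_th| = 2.34 − 1.4 = 0.94 V.
Since V_SD = 5.99 V ≥ V_ov = 0.94 V, the device is in saturation.
I_D = ½ k_p V_ov² = 0.5 × 6.2 × 0.94² = 2.74 mA.

Saturation; I_D = 2.74 mA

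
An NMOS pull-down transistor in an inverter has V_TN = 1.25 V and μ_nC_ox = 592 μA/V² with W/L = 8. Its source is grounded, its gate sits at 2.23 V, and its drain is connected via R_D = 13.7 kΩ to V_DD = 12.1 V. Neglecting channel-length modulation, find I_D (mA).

I_D = 0.868 mA

V_GS = V_G = 2.23 V, so V_ov = 2.23 − 1.25 = 0.98 V.
k_n = μ_nC_ox · (W/L) = 4.736 mA/V².
Assume saturation: I_D = ½ k_n V_ov² = 0.5 × 4.736 × 0.98² = 2.27 mA, giving V_DS = V_DD − I_D R_D = 12.1 − 2.27 × 13.7 = -19.1 V.
But -19.1 V < V_ov = 0.98 V, so the device is actually in triode.
In triode I_D = k_n[V_ov V_DS − ½ V_DS²] and I_D = (V_DD − V_DS)/R_D. Equating: 32.4 V_DS² − 64.59 V_DS + 12.1 = 0, giving V_DS = 0.209 V (the root below V_ov).
I_D = (12.1 − 0.209) / 13.7 = 0.868 mA.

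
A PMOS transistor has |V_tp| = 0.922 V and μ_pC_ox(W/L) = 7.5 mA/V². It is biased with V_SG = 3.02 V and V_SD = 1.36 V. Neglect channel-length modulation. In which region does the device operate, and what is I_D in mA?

Triode; I_D = 14.5 mA

V_ov = V_SG − |V_tp| = 3.02 − 0.922 = 2.1 V.
Since V_SD = 1.36 V < V_ov = 2.1 V, the device is in the triode region.
I_D = k_p [V_ov · V_SD − ½ V_SD²] = 7.5 × [2.1 × 1.36 − 0.5 × 1.36²] = 14.5 mA.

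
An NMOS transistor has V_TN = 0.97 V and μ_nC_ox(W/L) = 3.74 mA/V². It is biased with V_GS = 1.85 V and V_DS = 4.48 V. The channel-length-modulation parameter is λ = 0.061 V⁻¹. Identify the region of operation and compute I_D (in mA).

V_ov = V_GS − V_TN = 1.85 − 0.97 = 0.88 V.
Since V_DS = 4.48 V ≥ V_ov = 0.88 V, the device is in saturation.
I_D = ½ k_n V_ov² (1 + λ V_DS) = 0.5 × 3.74 × 0.88² × (1 + 0.061 × 4.48) = 1.84 mA.

Saturation; I_D = 1.84 mA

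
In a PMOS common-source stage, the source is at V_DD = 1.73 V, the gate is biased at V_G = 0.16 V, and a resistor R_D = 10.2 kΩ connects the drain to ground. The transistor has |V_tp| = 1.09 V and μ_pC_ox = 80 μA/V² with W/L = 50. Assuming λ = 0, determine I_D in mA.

I_D = 0.161 mA

V_SG = V_DD − V_G = 1.73 − 0.16 = 1.57 V, so V_ov = 1.57 − 1.09 = 0.48 V.
k_p = μ_pC_ox · (W/L) = 4 mA/V².
Assume saturation: I_D = ½ k_p V_ov² = 0.5 × 4 × 0.48² = 0.461 mA, giving V_SD = V_DD − I_D R_D = 1.73 − 0.461 × 10.2 = -2.97 V.
But -2.97 V < V_ov = 0.48 V, so the device is actually in triode.
In triode I_D = k_p[V_ov V_SD − ½ V_SD²] and I_D = (V_DD − V_SD)/R_D. Equating: 20.4 V_SD² − 20.58 V_SD + 1.73 = 0, giving V_SD = 0.0925 V (the root below V_ov).
I_D = (1.73 − 0.0925) / 10.2 = 0.161 mA.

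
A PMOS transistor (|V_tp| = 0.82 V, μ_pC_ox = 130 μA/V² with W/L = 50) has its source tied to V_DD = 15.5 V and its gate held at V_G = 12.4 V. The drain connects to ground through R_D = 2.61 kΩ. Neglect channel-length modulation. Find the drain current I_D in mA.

V_SG = V_DD − V_G = 15.5 − 12.4 = 3.1 V, so V_ov = 3.1 − 0.82 = 2.28 V.
k_p = μ_pC_ox · (W/L) = 6.5 mA/V².
Assume saturation: I_D = ½ k_p V_ov² = 0.5 × 6.5 × 2.28² = 16.9 mA, giving V_SD = V_DD − I_D R_D = 15.5 − 16.9 × 2.61 = -28.6 V.
But -28.6 V < V_ov = 2.28 V, so the device is actually in triode.
In triode I_D = k_p[V_ov V_SD − ½ V_SD²] and I_D = (V_DD − V_SD)/R_D. Equating: 8.48 V_SD² − 39.68 V_SD + 15.5 = 0, giving V_SD = 0.43 V (the root below V_ov).
I_D = (15.5 − 0.43) / 2.61 = 5.77 mA.

I_D = 5.77 mA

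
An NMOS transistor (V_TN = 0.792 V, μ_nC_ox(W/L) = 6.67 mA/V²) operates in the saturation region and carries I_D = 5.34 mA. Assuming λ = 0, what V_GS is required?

In saturation I_D = ½ k_n (V_GS − V_TN)², so V_GS − V_TN = √(2 I_D / k_n) = √(2 × 5.34 / 6.67) = 1.27 V.
V_GS = 0.792 + 1.27 = 2.06 V.

V_GS = 2.06 V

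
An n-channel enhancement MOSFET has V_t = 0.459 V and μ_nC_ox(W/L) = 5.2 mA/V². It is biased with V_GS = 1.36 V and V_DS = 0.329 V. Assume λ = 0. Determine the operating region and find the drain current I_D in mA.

Triode; I_D = 1.26 mA

V_ov = V_GS − V_t = 1.36 − 0.459 = 0.901 V.
Since V_DS = 0.329 V < V_ov = 0.901 V, the device is in the triode region.
I_D = k_n [V_ov · V_DS − ½ V_DS²] = 5.2 × [0.901 × 0.329 − 0.5 × 0.329²] = 1.26 mA.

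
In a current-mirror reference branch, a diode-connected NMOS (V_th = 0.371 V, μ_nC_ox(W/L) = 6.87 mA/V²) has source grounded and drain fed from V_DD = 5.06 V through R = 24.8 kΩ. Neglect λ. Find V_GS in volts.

V_GS = 0.600 V

With gate tied to drain, V_GS = V_DS ≥ V_GS − V_th, so the device is in saturation.
KCL at the drain: ½ k_n (V_GS − V_th)² = (V_DD − V_GS)/R.
Let x = V_GS − 0.371. Then 85.2 x² + x − 4.689 = 0, giving x = 0.229 V (positive root), so V_GS = 0.6 V.
I_D = (V_DD − V_GS)/R = (5.06 − 0.6) / 24.8 = 0.18 mA.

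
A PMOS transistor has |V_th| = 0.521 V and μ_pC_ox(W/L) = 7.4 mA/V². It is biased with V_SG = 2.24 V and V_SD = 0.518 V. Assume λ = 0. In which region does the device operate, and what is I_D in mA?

V_ov = V_SG − |V_th| = 2.24 − 0.521 = 1.72 V.
Since V_SD = 0.518 V < V_ov = 1.72 V, the device is in the triode region.
I_D = k_p [V_ov · V_SD − ½ V_SD²] = 7.4 × [1.72 × 0.518 − 0.5 × 0.518²] = 5.6 mA.

Triode; I_D = 5.60 mA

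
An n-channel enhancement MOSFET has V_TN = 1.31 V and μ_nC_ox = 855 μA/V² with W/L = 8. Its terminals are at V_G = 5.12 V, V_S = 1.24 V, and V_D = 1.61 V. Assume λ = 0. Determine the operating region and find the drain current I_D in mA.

Triode; I_D = 6.04 mA

V_GS = V_G − V_S = 5.12 − 1.24 = 3.88 V; V_DS = V_D − V_S = 1.61 − 1.24 = 0.37 V.
k_n = μ_nC_ox · (W/L) = 6.84 mA/V².
V_ov = V_GS − V_TN = 3.88 − 1.31 = 2.57 V.
Since V_DS = 0.37 V < V_ov = 2.57 V, the device is in the triode region.
I_D = k_n [V_ov · V_DS − ½ V_DS²] = 6.84 × [2.57 × 0.37 − 0.5 × 0.37²] = 6.04 mA.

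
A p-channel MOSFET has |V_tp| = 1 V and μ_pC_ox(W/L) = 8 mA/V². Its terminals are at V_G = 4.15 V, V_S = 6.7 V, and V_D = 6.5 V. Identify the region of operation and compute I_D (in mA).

V_SG = V_S − V_G = 6.7 − 4.15 = 2.55 V; V_SD = V_S − V_D = 6.7 − 6.5 = 0.2 V.
V_ov = V_SG − |V_tp| = 2.55 − 1 = 1.55 V.
Since V_SD = 0.2 V < V_ov = 1.55 V, the device is in the triode region.
I_D = k_p [V_ov · V_SD − ½ V_SD²] = 8 × [1.55 × 0.2 − 0.5 × 0.2²] = 2.32 mA.

Triode; I_D = 2.32 mA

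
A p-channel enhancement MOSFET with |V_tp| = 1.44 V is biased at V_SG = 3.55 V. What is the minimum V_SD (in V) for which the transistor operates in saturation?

The boundary between triode and saturation is V_SD = V_SG − |V_tp| = V_ov.
V_ov = 3.55 − 1.44 = 2.11 V.

V_SD,sat = 2.11 V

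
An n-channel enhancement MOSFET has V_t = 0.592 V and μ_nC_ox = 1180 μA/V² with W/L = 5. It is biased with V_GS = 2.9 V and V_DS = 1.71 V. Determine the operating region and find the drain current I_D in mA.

k_n = μ_nC_ox · (W/L) = 5.9 mA/V².
V_ov = V_GS − V_t = 2.9 − 0.592 = 2.31 V.
Since V_DS = 1.71 V < V_ov = 2.31 V, the device is in the triode region.
I_D = k_n [V_ov · V_DS − ½ V_DS²] = 5.9 × [2.31 × 1.71 − 0.5 × 1.71²] = 14.7 mA.

Triode; I_D = 14.7 mA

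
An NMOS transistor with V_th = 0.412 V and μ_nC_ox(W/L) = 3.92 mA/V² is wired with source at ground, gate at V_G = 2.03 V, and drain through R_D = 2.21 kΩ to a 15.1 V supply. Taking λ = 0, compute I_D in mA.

I_D = 5.13 mA

V_GS = V_G = 2.03 V, so V_ov = 2.03 − 0.412 = 1.62 V.
Assume saturation: I_D = ½ k_n V_ov² = 0.5 × 3.92 × 1.62² = 5.13 mA, giving V_DS = V_DD − I_D R_D = 15.1 − 5.13 × 2.21 = 3.76 V.
V_DS = 3.76 V ≥ V_ov = 1.62 V, confirming saturation.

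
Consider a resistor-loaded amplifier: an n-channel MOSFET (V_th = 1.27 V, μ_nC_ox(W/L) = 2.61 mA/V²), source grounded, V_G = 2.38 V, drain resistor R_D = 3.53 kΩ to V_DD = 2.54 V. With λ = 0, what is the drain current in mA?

I_D = 0.648 mA

V_GS = V_G = 2.38 V, so V_ov = 2.38 − 1.27 = 1.11 V.
Assume saturation: I_D = ½ k_n V_ov² = 0.5 × 2.61 × 1.11² = 1.61 mA, giving V_DS = V_DD − I_D R_D = 2.54 − 1.61 × 3.53 = -3.14 V.
But -3.14 V < V_ov = 1.11 V, so the device is actually in triode.
In triode I_D = k_n[V_ov V_DS − ½ V_DS²] and I_D = (V_DD − V_DS)/R_D. Equating: 4.61 V_DS² − 11.23 V_DS + 2.54 = 0, giving V_DS = 0.252 V (the root below V_ov).
I_D = (2.54 − 0.252) / 3.53 = 0.648 mA.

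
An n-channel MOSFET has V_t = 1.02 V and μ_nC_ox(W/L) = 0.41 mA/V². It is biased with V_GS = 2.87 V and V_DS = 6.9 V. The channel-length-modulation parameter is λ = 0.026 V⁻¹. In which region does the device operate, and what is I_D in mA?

V_ov = V_GS − V_t = 2.87 − 1.02 = 1.85 V.
Since V_DS = 6.9 V ≥ V_ov = 1.85 V, the device is in saturation.
I_D = ½ k_n V_ov² (1 + λ V_DS) = 0.5 × 0.41 × 1.85² × (1 + 0.026 × 6.9) = 0.827 mA.

Saturation; I_D = 0.827 mA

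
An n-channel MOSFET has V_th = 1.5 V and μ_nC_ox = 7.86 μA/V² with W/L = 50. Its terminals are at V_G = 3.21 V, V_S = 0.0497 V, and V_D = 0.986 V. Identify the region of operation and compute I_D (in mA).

V_GS = V_G − V_S = 3.21 − 0.0497 = 3.16 V; V_DS = V_D − V_S = 0.986 − 0.0497 = 0.936 V.
k_n = μ_nC_ox · (W/L) = 0.393 mA/V².
V_ov = V_GS − V_th = 3.16 − 1.5 = 1.66 V.
Since V_DS = 0.936 V < V_ov = 1.66 V, the device is in the triode region.
I_D = k_n [V_ov · V_DS − ½ V_DS²] = 0.393 × [1.66 × 0.936 − 0.5 × 0.936²] = 0.439 mA.

Triode; I_D = 0.439 mA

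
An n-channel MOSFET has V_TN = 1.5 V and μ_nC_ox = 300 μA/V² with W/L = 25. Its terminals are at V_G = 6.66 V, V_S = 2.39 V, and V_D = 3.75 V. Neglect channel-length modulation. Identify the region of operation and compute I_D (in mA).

Triode; I_D = 21.3 mA

V_GS = V_G − V_S = 6.66 − 2.39 = 4.27 V; V_DS = V_D − V_S = 3.75 − 2.39 = 1.36 V.
k_n = μ_nC_ox · (W/L) = 7.5 mA/V².
V_ov = V_GS − V_TN = 4.27 − 1.5 = 2.77 V.
Since V_DS = 1.36 V < V_ov = 2.77 V, the device is in the triode region.
I_D = k_n [V_ov · V_DS − ½ V_DS²] = 7.5 × [2.77 × 1.36 − 0.5 × 1.36²] = 21.3 mA.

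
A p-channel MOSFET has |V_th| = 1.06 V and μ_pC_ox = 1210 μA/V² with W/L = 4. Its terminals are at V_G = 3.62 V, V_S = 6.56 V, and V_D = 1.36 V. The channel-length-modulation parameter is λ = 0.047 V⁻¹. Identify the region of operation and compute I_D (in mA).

V_SG = V_S − V_G = 6.56 − 3.62 = 2.94 V; V_SD = V_S − V_D = 6.56 − 1.36 = 5.2 V.
k_p = μ_pC_ox · (W/L) = 4.84 mA/V².
V_ov = V_SG − |V_th| = 2.94 − 1.06 = 1.88 V.
Since V_SD = 5.2 V ≥ V_ov = 1.88 V, the device is in saturation.
I_D = ½ k_p V_ov² (1 + λ V_SD) = 0.5 × 4.84 × 1.88² × (1 + 0.047 × 5.2) = 10.6 mA.

Saturation; I_D = 10.6 mA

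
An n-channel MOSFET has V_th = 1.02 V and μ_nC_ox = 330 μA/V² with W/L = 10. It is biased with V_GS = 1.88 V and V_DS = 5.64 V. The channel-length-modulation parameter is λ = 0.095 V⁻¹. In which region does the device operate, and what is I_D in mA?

Saturation; I_D = 1.87 mA

k_n = μ_nC_ox · (W/L) = 3.3 mA/V².
V_ov = V_GS − V_th = 1.88 − 1.02 = 0.86 V.
Since V_DS = 5.64 V ≥ V_ov = 0.86 V, the device is in saturation.
I_D = ½ k_n V_ov² (1 + λ V_DS) = 0.5 × 3.3 × 0.86² × (1 + 0.095 × 5.64) = 1.87 mA.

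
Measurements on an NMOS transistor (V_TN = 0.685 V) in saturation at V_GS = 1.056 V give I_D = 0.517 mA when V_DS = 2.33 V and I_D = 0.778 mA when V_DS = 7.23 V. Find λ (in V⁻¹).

With V_GS fixed, I_D ∝ (1 + λ V_DS) in saturation, so I_D2/I_D1 = (1 + λ V_DS2)/(1 + λ V_DS1).
0.778/0.517 = 1.505 = (1 + 7.23 λ)/(1 + 2.33 λ).
Solving: λ (I_D1 V_DS2 − I_D2 V_DS1) = I_D2 − I_D1, so λ = (0.778 − 0.517) / (0.517 × 7.23 − 0.778 × 2.33) = 0.261 / 1.93 = 0.136 V⁻¹.

λ = 0.136 V⁻¹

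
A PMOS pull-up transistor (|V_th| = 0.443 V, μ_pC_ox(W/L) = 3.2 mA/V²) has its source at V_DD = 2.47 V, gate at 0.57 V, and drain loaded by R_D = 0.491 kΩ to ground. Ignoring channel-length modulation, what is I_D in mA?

V_SG = V_DD − V_G = 2.47 − 0.57 = 1.9 V, so V_ov = 1.9 − 0.443 = 1.46 V.
Assume saturation: I_D = ½ k_p V_ov² = 0.5 × 3.2 × 1.46² = 3.4 mA, giving V_SD = V_DD − I_D R_D = 2.47 − 3.4 × 0.491 = 0.802 V.
But 0.802 V < V_ov = 1.46 V, so the device is actually in triode.
In triode I_D = k_p[V_ov V_SD − ½ V_SD²] and I_D = (V_DD − V_SD)/R_D. Equating: 0.786 V_SD² − 3.289 V_SD + 2.47 = 0, giving V_SD = 0.981 V (the root below V_ov).
I_D = (2.47 − 0.981) / 0.491 = 3.03 mA.

I_D = 3.03 mA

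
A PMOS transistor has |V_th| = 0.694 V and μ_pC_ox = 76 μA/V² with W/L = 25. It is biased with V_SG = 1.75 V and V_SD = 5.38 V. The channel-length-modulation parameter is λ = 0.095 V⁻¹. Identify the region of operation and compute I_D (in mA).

k_p = μ_pC_ox · (W/L) = 1.9 mA/V².
V_ov = V_SG − |V_th| = 1.75 − 0.694 = 1.06 V.
Since V_SD = 5.38 V ≥ V_ov = 1.06 V, the device is in saturation.
I_D = ½ k_p V_ov² (1 + λ V_SD) = 0.5 × 1.9 × 1.06² × (1 + 0.095 × 5.38) = 1.6 mA.

Saturation; I_D = 1.60 mA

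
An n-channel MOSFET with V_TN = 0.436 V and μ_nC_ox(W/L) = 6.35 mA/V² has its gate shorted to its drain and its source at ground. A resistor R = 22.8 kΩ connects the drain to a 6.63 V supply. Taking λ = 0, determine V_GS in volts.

V_GS = 0.722 V

With gate tied to drain, V_GS = V_DS ≥ V_GS − V_TN, so the device is in saturation.
KCL at the drain: ½ k_n (V_GS − V_TN)² = (V_DD − V_GS)/R.
Let x = V_GS − 0.436. Then 72.4 x² + x − 6.194 = 0, giving x = 0.286 V (positive root), so V_GS = 0.722 V.
I_D = (V_DD − V_GS)/R = (6.63 − 0.722) / 22.8 = 0.259 mA.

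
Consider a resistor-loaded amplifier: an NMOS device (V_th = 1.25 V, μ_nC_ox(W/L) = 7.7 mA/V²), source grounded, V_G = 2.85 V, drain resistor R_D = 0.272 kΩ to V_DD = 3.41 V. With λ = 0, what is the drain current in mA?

V_GS = V_G = 2.85 V, so V_ov = 2.85 − 1.25 = 1.6 V.
Assume saturation: I_D = ½ k_n V_ov² = 0.5 × 7.7 × 1.6² = 9.86 mA, giving V_DS = V_DD − I_D R_D = 3.41 − 9.86 × 0.272 = 0.729 V.
But 0.729 V < V_ov = 1.6 V, so the device is actually in triode.
In triode I_D = k_n[V_ov V_DS − ½ V_DS²] and I_D = (V_DD − V_DS)/R_D. Equating: 1.05 V_DS² − 4.351 V_DS + 3.41 = 0, giving V_DS = 1.05 V (the root below V_ov).
I_D = (3.41 − 1.05) / 0.272 = 8.68 mA.

I_D = 8.68 mA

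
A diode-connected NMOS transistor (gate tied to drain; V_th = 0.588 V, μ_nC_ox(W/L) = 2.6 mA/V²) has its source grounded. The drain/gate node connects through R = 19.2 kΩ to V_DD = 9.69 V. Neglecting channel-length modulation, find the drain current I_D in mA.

I_D = 0.444 mA

With gate tied to drain, V_GS = V_DS ≥ V_GS − V_th, so the device is in saturation.
KCL at the drain: ½ k_n (V_GS − V_th)² = (V_DD − V_GS)/R.
Let x = V_GS − 0.588. Then 25 x² + x − 9.102 = 0, giving x = 0.584 V (positive root), so V_GS = 1.17 V.
I_D = (V_DD − V_GS)/R = (9.69 − 1.17) / 19.2 = 0.444 mA.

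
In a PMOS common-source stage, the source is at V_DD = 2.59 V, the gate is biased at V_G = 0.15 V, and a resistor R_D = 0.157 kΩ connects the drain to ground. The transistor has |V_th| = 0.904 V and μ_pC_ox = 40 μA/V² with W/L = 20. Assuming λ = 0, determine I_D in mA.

I_D = 0.944 mA

V_SG = V_DD − V_G = 2.59 − 0.15 = 2.44 V, so V_ov = 2.44 − 0.904 = 1.54 V.
k_p = μ_pC_ox · (W/L) = 0.8 mA/V².
Assume saturation: I_D = ½ k_p V_ov² = 0.5 × 0.8 × 1.54² = 0.944 mA, giving V_SD = V_DD − I_D R_D = 2.59 − 0.944 × 0.157 = 2.44 V.
V_SD = 2.44 V ≥ V_ov = 1.54 V, confirming saturation.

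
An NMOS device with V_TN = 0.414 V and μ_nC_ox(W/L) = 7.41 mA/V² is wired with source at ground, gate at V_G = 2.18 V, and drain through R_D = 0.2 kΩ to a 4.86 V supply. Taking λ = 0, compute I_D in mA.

I_D = 11.6 mA

V_GS = V_G = 2.18 V, so V_ov = 2.18 − 0.414 = 1.77 V.
Assume saturation: I_D = ½ k_n V_ov² = 0.5 × 7.41 × 1.77² = 11.6 mA, giving V_DS = V_DD − I_D R_D = 4.86 − 11.6 × 0.2 = 2.55 V.
V_DS = 2.55 V ≥ V_ov = 1.77 V, confirming saturation.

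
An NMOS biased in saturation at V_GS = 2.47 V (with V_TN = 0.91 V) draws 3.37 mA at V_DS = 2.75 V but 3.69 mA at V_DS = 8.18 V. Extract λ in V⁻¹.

With V_GS fixed, I_D ∝ (1 + λ V_DS) in saturation, so I_D2/I_D1 = (1 + λ V_DS2)/(1 + λ V_DS1).
3.69/3.37 = 1.095 = (1 + 8.18 λ)/(1 + 2.75 λ).
Solving: λ (I_D1 V_DS2 − I_D2 V_DS1) = I_D2 − I_D1, so λ = (3.69 − 3.37) / (3.37 × 8.18 − 3.69 × 2.75) = 0.32 / 17.4 = 0.0184 V⁻¹.

λ = 0.0184 V⁻¹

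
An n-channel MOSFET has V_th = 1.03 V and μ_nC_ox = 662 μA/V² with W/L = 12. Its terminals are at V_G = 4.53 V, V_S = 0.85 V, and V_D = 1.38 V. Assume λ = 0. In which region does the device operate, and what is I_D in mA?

V_GS = V_G − V_S = 4.53 − 0.85 = 3.68 V; V_DS = V_D − V_S = 1.38 − 0.85 = 0.53 V.
k_n = μ_nC_ox · (W/L) = 7.944 mA/V².
V_ov = V_GS − V_th = 3.68 − 1.03 = 2.65 V.
Since V_DS = 0.53 V < V_ov = 2.65 V, the device is in the triode region.
I_D = k_n [V_ov · V_DS − ½ V_DS²] = 7.944 × [2.65 × 0.53 − 0.5 × 0.53²] = 10 mA.

Triode; I_D = 10.0 mA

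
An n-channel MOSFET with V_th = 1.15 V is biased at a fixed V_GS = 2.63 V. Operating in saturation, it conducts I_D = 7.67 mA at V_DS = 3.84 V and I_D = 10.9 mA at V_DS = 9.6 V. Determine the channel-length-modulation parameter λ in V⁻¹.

With V_GS fixed, I_D ∝ (1 + λ V_DS) in saturation, so I_D2/I_D1 = (1 + λ V_DS2)/(1 + λ V_DS1).
10.9/7.67 = 1.421 = (1 + 9.6 λ)/(1 + 3.84 λ).
Solving: λ (I_D1 V_DS2 − I_D2 V_DS1) = I_D2 − I_D1, so λ = (10.9 − 7.67) / (7.67 × 9.6 − 10.9 × 3.84) = 3.23 / 31.8 = 0.102 V⁻¹.

λ = 0.102 V⁻¹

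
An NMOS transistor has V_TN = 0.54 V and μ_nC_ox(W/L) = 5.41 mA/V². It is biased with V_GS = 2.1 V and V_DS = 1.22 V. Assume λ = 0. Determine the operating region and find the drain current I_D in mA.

Triode; I_D = 6.27 mA

V_ov = V_GS − V_TN = 2.1 − 0.54 = 1.56 V.
Since V_DS = 1.22 V < V_ov = 1.56 V, the device is in the triode region.
I_D = k_n [V_ov · V_DS − ½ V_DS²] = 5.41 × [1.56 × 1.22 − 0.5 × 1.22²] = 6.27 mA.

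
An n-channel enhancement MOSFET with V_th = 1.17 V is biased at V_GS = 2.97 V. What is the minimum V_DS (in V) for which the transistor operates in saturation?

V_DS,sat = 1.80 V

The boundary between triode and saturation is V_DS = V_GS − V_th = V_ov.
V_ov = 2.97 − 1.17 = 1.8 V.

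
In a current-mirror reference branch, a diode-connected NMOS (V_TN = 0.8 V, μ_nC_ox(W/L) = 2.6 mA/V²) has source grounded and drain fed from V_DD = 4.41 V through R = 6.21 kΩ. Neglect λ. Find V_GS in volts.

V_GS = 1.41 V

With gate tied to drain, V_GS = V_DS ≥ V_GS − V_TN, so the device is in saturation.
KCL at the drain: ½ k_n (V_GS − V_TN)² = (V_DD − V_GS)/R.
Let x = V_GS − 0.8. Then 8.07 x² + x − 3.61 = 0, giving x = 0.61 V (positive root), so V_GS = 1.41 V.
I_D = (V_DD − V_GS)/R = (4.41 − 1.41) / 6.21 = 0.483 mA.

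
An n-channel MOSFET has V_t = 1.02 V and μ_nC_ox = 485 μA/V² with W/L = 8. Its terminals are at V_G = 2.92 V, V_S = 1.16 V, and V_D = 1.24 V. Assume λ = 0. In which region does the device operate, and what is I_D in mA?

V_GS = V_G − V_S = 2.92 − 1.16 = 1.76 V; V_DS = V_D − V_S = 1.24 − 1.16 = 0.08 V.
k_n = μ_nC_ox · (W/L) = 3.88 mA/V².
V_ov = V_GS − V_t = 1.76 − 1.02 = 0.74 V.
Since V_DS = 0.08 V < V_ov = 0.74 V, the device is in the triode region.
I_D = k_n [V_ov · V_DS − ½ V_DS²] = 3.88 × [0.74 × 0.08 − 0.5 × 0.08²] = 0.217 mA.

Triode; I_D = 0.217 mA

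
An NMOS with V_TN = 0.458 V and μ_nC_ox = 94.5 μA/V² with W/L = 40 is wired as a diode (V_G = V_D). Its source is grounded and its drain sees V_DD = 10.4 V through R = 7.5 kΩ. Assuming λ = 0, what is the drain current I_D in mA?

With gate tied to drain, V_GS = V_DS ≥ V_GS − V_TN, so the device is in saturation.
k_n = μ_nC_ox · (W/L) = 3.78 mA/V².
KCL at the drain: ½ k_n (V_GS − V_TN)² = (V_DD − V_GS)/R.
Let x = V_GS − 0.458. Then 14.2 x² + x − 9.942 = 0, giving x = 0.803 V (positive root), so V_GS = 1.26 V.
I_D = (V_DD − V_GS)/R = (10.4 − 1.26) / 7.5 = 1.22 mA.

I_D = 1.22 mA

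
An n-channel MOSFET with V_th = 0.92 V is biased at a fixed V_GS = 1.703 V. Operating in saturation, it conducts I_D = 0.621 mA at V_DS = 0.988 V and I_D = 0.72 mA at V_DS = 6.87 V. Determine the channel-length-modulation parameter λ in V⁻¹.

With V_GS fixed, I_D ∝ (1 + λ V_DS) in saturation, so I_D2/I_D1 = (1 + λ V_DS2)/(1 + λ V_DS1).
0.72/0.621 = 1.159 = (1 + 6.87 λ)/(1 + 0.988 λ).
Solving: λ (I_D1 V_DS2 − I_D2 V_DS1) = I_D2 − I_D1, so λ = (0.72 − 0.621) / (0.621 × 6.87 − 0.72 × 0.988) = 0.099 / 3.55 = 0.0278 V⁻¹.

λ = 0.0278 V⁻¹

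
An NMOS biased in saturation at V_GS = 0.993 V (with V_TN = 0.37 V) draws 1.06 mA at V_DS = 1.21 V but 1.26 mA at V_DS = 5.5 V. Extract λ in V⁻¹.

λ = 0.0465 V⁻¹

With V_GS fixed, I_D ∝ (1 + λ V_DS) in saturation, so I_D2/I_D1 = (1 + λ V_DS2)/(1 + λ V_DS1).
1.26/1.06 = 1.189 = (1 + 5.5 λ)/(1 + 1.21 λ).
Solving: λ (I_D1 V_DS2 − I_D2 V_DS1) = I_D2 − I_D1, so λ = (1.26 − 1.06) / (1.06 × 5.5 − 1.26 × 1.21) = 0.2 / 4.31 = 0.0465 V⁻¹.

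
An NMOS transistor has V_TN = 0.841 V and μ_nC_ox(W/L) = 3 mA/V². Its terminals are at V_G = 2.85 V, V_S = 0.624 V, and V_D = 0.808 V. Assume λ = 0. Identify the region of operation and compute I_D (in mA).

V_GS = V_G − V_S = 2.85 − 0.624 = 2.23 V; V_DS = V_D − V_S = 0.808 − 0.624 = 0.184 V.
V_ov = V_GS − V_TN = 2.23 − 0.841 = 1.39 V.
Since V_DS = 0.184 V < V_ov = 1.39 V, the device is in the triode region.
I_D = k_n [V_ov · V_DS − ½ V_DS²] = 3 × [1.39 × 0.184 − 0.5 × 0.184²] = 0.714 mA.

Triode; I_D = 0.714 mA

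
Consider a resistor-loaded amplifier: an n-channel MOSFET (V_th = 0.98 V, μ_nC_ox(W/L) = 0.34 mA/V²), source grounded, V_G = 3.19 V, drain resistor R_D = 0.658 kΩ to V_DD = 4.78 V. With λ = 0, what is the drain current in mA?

V_GS = V_G = 3.19 V, so V_ov = 3.19 − 0.98 = 2.21 V.
Assume saturation: I_D = ½ k_n V_ov² = 0.5 × 0.34 × 2.21² = 0.83 mA, giving V_DS = V_DD − I_D R_D = 4.78 − 0.83 × 0.658 = 4.23 V.
V_DS = 4.23 V ≥ V_ov = 2.21 V, confirming saturation.

I_D = 0.830 mA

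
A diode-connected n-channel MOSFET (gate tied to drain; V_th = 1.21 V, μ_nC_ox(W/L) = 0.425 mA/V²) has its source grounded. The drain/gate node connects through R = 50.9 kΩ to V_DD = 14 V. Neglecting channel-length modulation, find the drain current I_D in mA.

I_D = 0.231 mA

With gate tied to drain, V_GS = V_DS ≥ V_GS − V_th, so the device is in saturation.
KCL at the drain: ½ k_n (V_GS − V_th)² = (V_DD − V_GS)/R.
Let x = V_GS − 1.21. Then 10.8 x² + x − 12.79 = 0, giving x = 1.04 V (positive root), so V_GS = 2.25 V.
I_D = (V_DD − V_GS)/R = (14 − 2.25) / 50.9 = 0.231 mA.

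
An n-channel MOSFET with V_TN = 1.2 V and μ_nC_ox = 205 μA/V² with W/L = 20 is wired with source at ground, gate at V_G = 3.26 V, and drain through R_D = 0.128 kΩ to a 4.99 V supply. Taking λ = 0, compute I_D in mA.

I_D = 8.70 mA

V_GS = V_G = 3.26 V, so V_ov = 3.26 − 1.2 = 2.06 V.
k_n = μ_nC_ox · (W/L) = 4.1 mA/V².
Assume saturation: I_D = ½ k_n V_ov² = 0.5 × 4.1 × 2.06² = 8.7 mA, giving V_DS = V_DD − I_D R_D = 4.99 − 8.7 × 0.128 = 3.88 V.
V_DS = 3.88 V ≥ V_ov = 2.06 V, confirming saturation.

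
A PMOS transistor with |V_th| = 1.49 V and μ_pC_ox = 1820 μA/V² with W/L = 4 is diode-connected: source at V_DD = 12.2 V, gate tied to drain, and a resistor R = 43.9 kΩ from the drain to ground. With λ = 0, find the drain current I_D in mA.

With gate tied to drain, V_SG = V_SD ≥ V_SG − |V_th|, so the device is in saturation.
k_p = μ_pC_ox · (W/L) = 7.28 mA/V².
KCL at the drain: ½ k_p (V_SG − |V_th|)² = (V_DD − V_SG)/R.
Let x = V_SG − 1.49. Then 160 x² + x − 10.71 = 0, giving x = 0.256 V (positive root), so V_SG = 1.75 V.
I_D = (V_DD − V_SG)/R = (12.2 − 1.75) / 43.9 = 0.238 mA.

I_D = 0.238 mA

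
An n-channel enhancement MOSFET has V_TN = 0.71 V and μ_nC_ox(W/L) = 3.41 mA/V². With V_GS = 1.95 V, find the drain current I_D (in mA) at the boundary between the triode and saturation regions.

I_D = 2.62 mA

At the boundary V_DS = V_ov = V_GS − V_TN = 1.95 − 0.71 = 1.24 V.
I_D = ½ k_n V_ov² = 0.5 × 3.41 × 1.24² = 2.62 mA.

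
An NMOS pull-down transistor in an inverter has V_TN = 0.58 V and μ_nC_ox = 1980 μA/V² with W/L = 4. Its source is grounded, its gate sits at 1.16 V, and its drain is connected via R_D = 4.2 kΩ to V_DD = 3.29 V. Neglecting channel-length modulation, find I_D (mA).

I_D = 0.738 mA

V_GS = V_G = 1.16 V, so V_ov = 1.16 − 0.58 = 0.58 V.
k_n = μ_nC_ox · (W/L) = 7.92 mA/V².
Assume saturation: I_D = ½ k_n V_ov² = 0.5 × 7.92 × 0.58² = 1.33 mA, giving V_DS = V_DD − I_D R_D = 3.29 − 1.33 × 4.2 = -2.31 V.
But -2.31 V < V_ov = 0.58 V, so the device is actually in triode.
In triode I_D = k_n[V_ov V_DS − ½ V_DS²] and I_D = (V_DD − V_DS)/R_D. Equating: 16.6 V_DS² − 20.29 V_DS + 3.29 = 0, giving V_DS = 0.192 V (the root below V_ov).
I_D = (3.29 − 0.192) / 4.2 = 0.738 mA.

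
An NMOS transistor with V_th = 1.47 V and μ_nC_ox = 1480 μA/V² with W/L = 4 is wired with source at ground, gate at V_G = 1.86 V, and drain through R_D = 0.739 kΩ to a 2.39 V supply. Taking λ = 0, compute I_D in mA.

V_GS = V_G = 1.86 V, so V_ov = 1.86 − 1.47 = 0.39 V.
k_n = μ_nC_ox · (W/L) = 5.92 mA/V².
Assume saturation: I_D = ½ k_n V_ov² = 0.5 × 5.92 × 0.39² = 0.45 mA, giving V_DS = V_DD − I_D R_D = 2.39 − 0.45 × 0.739 = 2.06 V.
V_DS = 2.06 V ≥ V_ov = 0.39 V, confirming saturation.

I_D = 0.450 mA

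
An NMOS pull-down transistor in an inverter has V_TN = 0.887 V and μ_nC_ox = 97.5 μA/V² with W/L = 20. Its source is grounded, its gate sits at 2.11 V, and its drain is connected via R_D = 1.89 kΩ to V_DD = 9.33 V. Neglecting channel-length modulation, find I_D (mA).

I_D = 1.46 mA

V_GS = V_G = 2.11 V, so V_ov = 2.11 − 0.887 = 1.22 V.
k_n = μ_nC_ox · (W/L) = 1.95 mA/V².
Assume saturation: I_D = ½ k_n V_ov² = 0.5 × 1.95 × 1.22² = 1.46 mA, giving V_DS = V_DD − I_D R_D = 9.33 − 1.46 × 1.89 = 6.57 V.
V_DS = 6.57 V ≥ V_ov = 1.22 V, confirming saturation.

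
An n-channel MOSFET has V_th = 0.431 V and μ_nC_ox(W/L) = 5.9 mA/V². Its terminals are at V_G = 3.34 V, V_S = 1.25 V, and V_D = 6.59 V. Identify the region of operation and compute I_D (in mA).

V_GS = V_G − V_S = 3.34 − 1.25 = 2.09 V; V_DS = V_D − V_S = 6.59 − 1.25 = 5.34 V.
V_ov = V_GS − V_th = 2.09 − 0.431 = 1.66 V.
Since V_DS = 5.34 V ≥ V_ov = 1.66 V, the device is in saturation.
I_D = ½ k_n V_ov² = 0.5 × 5.9 × 1.66² = 8.12 mA.

Saturation; I_D = 8.12 mA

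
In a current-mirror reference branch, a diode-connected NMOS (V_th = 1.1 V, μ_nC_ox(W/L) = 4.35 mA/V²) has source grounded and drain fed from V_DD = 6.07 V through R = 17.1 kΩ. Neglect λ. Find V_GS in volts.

V_GS = 1.45 V

With gate tied to drain, V_GS = V_DS ≥ V_GS − V_th, so the device is in saturation.
KCL at the drain: ½ k_n (V_GS − V_th)² = (V_DD − V_GS)/R.
Let x = V_GS − 1.1. Then 37.2 x² + x − 4.97 = 0, giving x = 0.352 V (positive root), so V_GS = 1.45 V.
I_D = (V_DD − V_GS)/R = (6.07 − 1.45) / 17.1 = 0.27 mA.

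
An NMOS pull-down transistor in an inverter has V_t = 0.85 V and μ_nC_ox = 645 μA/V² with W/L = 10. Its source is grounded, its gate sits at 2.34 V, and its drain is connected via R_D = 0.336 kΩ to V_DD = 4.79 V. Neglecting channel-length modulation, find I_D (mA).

V_GS = V_G = 2.34 V, so V_ov = 2.34 − 0.85 = 1.49 V.
k_n = μ_nC_ox · (W/L) = 6.45 mA/V².
Assume saturation: I_D = ½ k_n V_ov² = 0.5 × 6.45 × 1.49² = 7.16 mA, giving V_DS = V_DD − I_D R_D = 4.79 − 7.16 × 0.336 = 2.38 V.
V_DS = 2.38 V ≥ V_ov = 1.49 V, confirming saturation.

I_D = 7.16 mA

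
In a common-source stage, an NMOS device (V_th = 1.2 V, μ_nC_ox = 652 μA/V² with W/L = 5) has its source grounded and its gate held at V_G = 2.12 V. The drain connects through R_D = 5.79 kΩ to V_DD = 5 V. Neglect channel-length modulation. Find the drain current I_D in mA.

I_D = 0.807 mA

V_GS = V_G = 2.12 V, so V_ov = 2.12 − 1.2 = 0.92 V.
k_n = μ_nC_ox · (W/L) = 3.26 mA/V².
Assume saturation: I_D = ½ k_n V_ov² = 0.5 × 3.26 × 0.92² = 1.38 mA, giving V_DS = V_DD − I_D R_D = 5 − 1.38 × 5.79 = -2.99 V.
But -2.99 V < V_ov = 0.92 V, so the device is actually in triode.
In triode I_D = k_n[V_ov V_DS − ½ V_DS²] and I_D = (V_DD − V_DS)/R_D. Equating: 9.44 V_DS² − 18.37 V_DS + 5 = 0, giving V_DS = 0.327 V (the root below V_ov).
I_D = (5 − 0.327) / 5.79 = 0.807 mA.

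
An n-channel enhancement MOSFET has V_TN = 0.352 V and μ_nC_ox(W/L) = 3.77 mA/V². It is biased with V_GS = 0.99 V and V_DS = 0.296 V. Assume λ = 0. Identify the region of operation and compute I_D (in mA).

V_ov = V_GS − V_TN = 0.99 − 0.352 = 0.638 V.
Since V_DS = 0.296 V < V_ov = 0.638 V, the device is in the triode region.
I_D = k_n [V_ov · V_DS − ½ V_DS²] = 3.77 × [0.638 × 0.296 − 0.5 × 0.296²] = 0.547 mA.

Triode; I_D = 0.547 mA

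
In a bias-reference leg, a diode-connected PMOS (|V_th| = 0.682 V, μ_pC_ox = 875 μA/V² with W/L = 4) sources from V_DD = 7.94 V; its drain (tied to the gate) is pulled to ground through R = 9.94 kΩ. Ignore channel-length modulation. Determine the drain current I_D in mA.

With gate tied to drain, V_SG = V_SD ≥ V_SG − |V_th|, so the device is in saturation.
k_p = μ_pC_ox · (W/L) = 3.5 mA/V².
KCL at the drain: ½ k_p (V_SG − |V_th|)² = (V_DD − V_SG)/R.
Let x = V_SG − 0.682. Then 17.4 x² + x − 7.258 = 0, giving x = 0.618 V (positive root), so V_SG = 1.3 V.
I_D = (V_DD − V_SG)/R = (7.94 − 1.3) / 9.94 = 0.668 mA.

I_D = 0.668 mA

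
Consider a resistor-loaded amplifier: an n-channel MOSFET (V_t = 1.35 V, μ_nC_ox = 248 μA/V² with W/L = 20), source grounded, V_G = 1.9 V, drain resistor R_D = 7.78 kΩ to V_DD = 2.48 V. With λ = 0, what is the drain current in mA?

I_D = 0.303 mA

V_GS = V_G = 1.9 V, so V_ov = 1.9 − 1.35 = 0.55 V.
k_n = μ_nC_ox · (W/L) = 4.96 mA/V².
Assume saturation: I_D = ½ k_n V_ov² = 0.5 × 4.96 × 0.55² = 0.75 mA, giving V_DS = V_DD − I_D R_D = 2.48 − 0.75 × 7.78 = -3.36 V.
But -3.36 V < V_ov = 0.55 V, so the device is actually in triode.
In triode I_D = k_n[V_ov V_DS − ½ V_DS²] and I_D = (V_DD − V_DS)/R_D. Equating: 19.3 V_DS² − 22.22 V_DS + 2.48 = 0, giving V_DS = 0.125 V (the root below V_ov).
I_D = (2.48 − 0.125) / 7.78 = 0.303 mA.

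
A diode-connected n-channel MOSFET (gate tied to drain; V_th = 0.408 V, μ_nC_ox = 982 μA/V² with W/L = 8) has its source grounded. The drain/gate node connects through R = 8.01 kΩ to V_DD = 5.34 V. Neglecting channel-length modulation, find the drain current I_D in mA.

I_D = 0.568 mA

With gate tied to drain, V_GS = V_DS ≥ V_GS − V_th, so the device is in saturation.
k_n = μ_nC_ox · (W/L) = 7.856 mA/V².
KCL at the drain: ½ k_n (V_GS − V_th)² = (V_DD − V_GS)/R.
Let x = V_GS − 0.408. Then 31.5 x² + x − 4.932 = 0, giving x = 0.38 V (positive root), so V_GS = 0.788 V.
I_D = (V_DD − V_GS)/R = (5.34 − 0.788) / 8.01 = 0.568 mA.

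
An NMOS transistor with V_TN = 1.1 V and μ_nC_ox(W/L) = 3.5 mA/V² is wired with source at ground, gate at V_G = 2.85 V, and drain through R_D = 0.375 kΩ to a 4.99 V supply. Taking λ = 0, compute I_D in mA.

V_GS = V_G = 2.85 V, so V_ov = 2.85 − 1.1 = 1.75 V.
Assume saturation: I_D = ½ k_n V_ov² = 0.5 × 3.5 × 1.75² = 5.36 mA, giving V_DS = V_DD − I_D R_D = 4.99 − 5.36 × 0.375 = 2.98 V.
V_DS = 2.98 V ≥ V_ov = 1.75 V, confirming saturation.

I_D = 5.36 mA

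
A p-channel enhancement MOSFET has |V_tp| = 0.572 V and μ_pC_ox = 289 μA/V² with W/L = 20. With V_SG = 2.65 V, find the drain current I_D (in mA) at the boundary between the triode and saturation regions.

I_D = 12.5 mA

At the boundary V_SD = V_ov = V_SG − |V_tp| = 2.65 − 0.572 = 2.08 V.
k_p = μ_pC_ox · (W/L) = 5.78 mA/V².
I_D = ½ k_p V_ov² = 0.5 × 5.78 × 2.08² = 12.5 mA.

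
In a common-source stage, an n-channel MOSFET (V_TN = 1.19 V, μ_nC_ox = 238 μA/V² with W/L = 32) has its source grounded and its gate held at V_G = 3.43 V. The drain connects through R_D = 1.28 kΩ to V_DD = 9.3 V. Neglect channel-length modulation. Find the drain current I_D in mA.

V_GS = V_G = 3.43 V, so V_ov = 3.43 − 1.19 = 2.24 V.
k_n = μ_nC_ox · (W/L) = 7.616 mA/V².
Assume saturation: I_D = ½ k_n V_ov² = 0.5 × 7.616 × 2.24² = 19.1 mA, giving V_DS = V_DD − I_D R_D = 9.3 − 19.1 × 1.28 = -15.2 V.
But -15.2 V < V_ov = 2.24 V, so the device is actually in triode.
In triode I_D = k_n[V_ov V_DS − ½ V_DS²] and I_D = (V_DD − V_DS)/R_D. Equating: 4.87 V_DS² − 22.84 V_DS + 9.3 = 0, giving V_DS = 0.451 V (the root below V_ov).
I_D = (9.3 − 0.451) / 1.28 = 6.91 mA.

I_D = 6.91 mA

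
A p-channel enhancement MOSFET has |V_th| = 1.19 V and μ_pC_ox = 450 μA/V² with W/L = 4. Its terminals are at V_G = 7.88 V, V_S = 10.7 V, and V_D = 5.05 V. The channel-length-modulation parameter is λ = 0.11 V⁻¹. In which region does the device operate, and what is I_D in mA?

Saturation; I_D = 3.88 mA

V_SG = V_S − V_G = 10.7 − 7.88 = 2.82 V; V_SD = V_S − V_D = 10.7 − 5.05 = 5.65 V.
k_p = μ_pC_ox · (W/L) = 1.8 mA/V².
V_ov = V_SG − |V_th| = 2.82 − 1.19 = 1.63 V.
Since V_SD = 5.65 V ≥ V_ov = 1.63 V, the device is in saturation.
I_D = ½ k_p V_ov² (1 + λ V_SD) = 0.5 × 1.8 × 1.63² × (1 + 0.11 × 5.65) = 3.88 mA.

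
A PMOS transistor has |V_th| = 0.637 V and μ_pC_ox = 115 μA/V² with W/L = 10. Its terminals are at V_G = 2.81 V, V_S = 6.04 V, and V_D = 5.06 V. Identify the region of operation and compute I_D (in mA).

Triode; I_D = 2.37 mA

V_SG = V_S − V_G = 6.04 − 2.81 = 3.23 V; V_SD = V_S − V_D = 6.04 − 5.06 = 0.98 V.
k_p = μ_pC_ox · (W/L) = 1.15 mA/V².
V_ov = V_SG − |V_th| = 3.23 − 0.637 = 2.59 V.
Since V_SD = 0.98 V < V_ov = 2.59 V, the device is in the triode region.
I_D = k_p [V_ov · V_SD − ½ V_SD²] = 1.15 × [2.59 × 0.98 − 0.5 × 0.98²] = 2.37 mA.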